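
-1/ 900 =-0.00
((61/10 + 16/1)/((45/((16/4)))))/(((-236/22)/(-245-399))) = 1565564/13275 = 117.93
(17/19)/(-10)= -17/190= -0.09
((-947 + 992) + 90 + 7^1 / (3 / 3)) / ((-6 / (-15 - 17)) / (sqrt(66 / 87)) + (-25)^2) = 0.23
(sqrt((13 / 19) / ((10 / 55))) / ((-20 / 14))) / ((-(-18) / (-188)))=329 *sqrt(5434) / 1710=14.18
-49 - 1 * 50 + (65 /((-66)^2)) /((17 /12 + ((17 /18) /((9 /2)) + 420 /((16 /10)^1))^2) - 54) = -21680654102451 /218996506564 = -99.00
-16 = -16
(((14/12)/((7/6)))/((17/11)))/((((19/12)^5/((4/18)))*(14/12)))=3649536/294655781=0.01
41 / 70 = 0.59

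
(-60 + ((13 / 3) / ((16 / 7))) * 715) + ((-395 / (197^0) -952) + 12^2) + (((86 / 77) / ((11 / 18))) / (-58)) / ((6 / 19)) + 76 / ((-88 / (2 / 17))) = 92.32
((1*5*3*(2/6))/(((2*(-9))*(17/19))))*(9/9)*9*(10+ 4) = -665/17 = -39.12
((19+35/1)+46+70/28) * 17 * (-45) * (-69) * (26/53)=140672025/53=2654189.15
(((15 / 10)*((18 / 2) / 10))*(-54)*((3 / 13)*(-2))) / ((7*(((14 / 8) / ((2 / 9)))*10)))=972 / 15925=0.06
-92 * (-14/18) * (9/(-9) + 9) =5152/9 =572.44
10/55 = 2/11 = 0.18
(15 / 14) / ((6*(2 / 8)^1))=5 / 7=0.71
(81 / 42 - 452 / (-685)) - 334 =-3178237 / 9590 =-331.41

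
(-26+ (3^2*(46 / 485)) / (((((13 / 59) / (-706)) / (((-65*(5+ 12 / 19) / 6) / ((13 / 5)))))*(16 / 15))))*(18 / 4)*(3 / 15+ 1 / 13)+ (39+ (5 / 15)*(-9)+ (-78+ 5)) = 933262244183 / 12458680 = 74908.60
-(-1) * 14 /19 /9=14 /171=0.08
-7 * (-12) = 84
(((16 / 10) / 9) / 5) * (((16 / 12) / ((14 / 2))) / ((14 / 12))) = 64 / 11025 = 0.01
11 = 11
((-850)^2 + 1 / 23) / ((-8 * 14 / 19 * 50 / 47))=-14839428393 / 128800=-115212.95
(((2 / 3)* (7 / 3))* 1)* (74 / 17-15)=-2534 / 153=-16.56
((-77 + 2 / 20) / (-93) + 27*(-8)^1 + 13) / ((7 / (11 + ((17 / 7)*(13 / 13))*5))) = -5076567 / 7595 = -668.41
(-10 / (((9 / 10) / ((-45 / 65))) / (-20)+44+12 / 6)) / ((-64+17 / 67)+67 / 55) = 460625 / 132676413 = 0.00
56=56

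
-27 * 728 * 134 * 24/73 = -63213696/73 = -865941.04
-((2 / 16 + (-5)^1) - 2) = 55 / 8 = 6.88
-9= -9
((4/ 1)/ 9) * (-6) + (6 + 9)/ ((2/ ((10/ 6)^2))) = 109/ 6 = 18.17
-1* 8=-8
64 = 64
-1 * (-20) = 20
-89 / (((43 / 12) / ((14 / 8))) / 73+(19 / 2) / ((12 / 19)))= -5.91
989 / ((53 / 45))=44505 / 53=839.72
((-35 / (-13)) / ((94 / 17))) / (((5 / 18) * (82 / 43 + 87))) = 46053 / 2335853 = 0.02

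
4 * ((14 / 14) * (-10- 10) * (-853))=68240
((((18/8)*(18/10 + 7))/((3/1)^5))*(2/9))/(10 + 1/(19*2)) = 836/462915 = 0.00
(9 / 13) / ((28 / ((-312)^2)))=16848 / 7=2406.86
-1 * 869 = -869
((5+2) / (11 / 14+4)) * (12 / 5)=1176 / 335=3.51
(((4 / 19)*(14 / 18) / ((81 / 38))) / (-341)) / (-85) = 56 / 21130065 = 0.00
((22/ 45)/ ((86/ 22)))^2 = 58564/ 3744225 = 0.02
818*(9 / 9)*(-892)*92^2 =-6175808384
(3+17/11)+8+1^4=149/11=13.55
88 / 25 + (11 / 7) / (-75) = 1837 / 525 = 3.50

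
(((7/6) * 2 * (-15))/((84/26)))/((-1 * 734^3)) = 65/2372681424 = 0.00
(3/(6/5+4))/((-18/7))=-35/156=-0.22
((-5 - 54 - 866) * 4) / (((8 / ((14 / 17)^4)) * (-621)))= 17767400 / 51866541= 0.34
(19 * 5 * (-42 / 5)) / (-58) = 13.76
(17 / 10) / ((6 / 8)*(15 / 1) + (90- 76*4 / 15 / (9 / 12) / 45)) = 13770 / 815261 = 0.02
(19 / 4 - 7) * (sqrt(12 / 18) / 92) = -3 * sqrt(6) / 368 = -0.02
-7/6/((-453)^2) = -7/1231254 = -0.00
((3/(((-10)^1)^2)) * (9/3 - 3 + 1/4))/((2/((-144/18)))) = -3/100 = -0.03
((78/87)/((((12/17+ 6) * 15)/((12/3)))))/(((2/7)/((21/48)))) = 0.05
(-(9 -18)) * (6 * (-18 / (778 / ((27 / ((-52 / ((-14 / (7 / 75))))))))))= -492075 / 5057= -97.31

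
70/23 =3.04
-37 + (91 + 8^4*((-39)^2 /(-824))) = -7506.70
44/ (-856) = -0.05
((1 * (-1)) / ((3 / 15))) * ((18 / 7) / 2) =-45 / 7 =-6.43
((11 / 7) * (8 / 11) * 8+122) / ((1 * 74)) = 459 / 259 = 1.77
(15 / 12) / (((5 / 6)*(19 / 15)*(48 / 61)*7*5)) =183 / 4256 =0.04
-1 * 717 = -717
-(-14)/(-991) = -14/991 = -0.01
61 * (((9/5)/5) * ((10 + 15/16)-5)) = 10431/80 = 130.39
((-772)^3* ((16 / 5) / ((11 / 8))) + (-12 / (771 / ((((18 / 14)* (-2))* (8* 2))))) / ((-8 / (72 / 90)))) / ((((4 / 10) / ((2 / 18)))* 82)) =-26487016537648 / 7302141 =-3627294.59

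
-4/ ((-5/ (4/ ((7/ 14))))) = 32/ 5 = 6.40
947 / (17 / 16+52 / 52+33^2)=0.87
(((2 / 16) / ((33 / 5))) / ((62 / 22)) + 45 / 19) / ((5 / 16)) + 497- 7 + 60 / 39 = 11465720 / 22971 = 499.14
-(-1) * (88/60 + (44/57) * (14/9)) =6842/2565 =2.67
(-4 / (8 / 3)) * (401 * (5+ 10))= -18045 / 2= -9022.50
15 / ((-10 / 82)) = -123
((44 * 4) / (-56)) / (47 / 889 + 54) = -2794 / 48053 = -0.06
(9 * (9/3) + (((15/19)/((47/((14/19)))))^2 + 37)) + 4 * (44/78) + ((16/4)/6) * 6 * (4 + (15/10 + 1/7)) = 6981079947550/78590991297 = 88.83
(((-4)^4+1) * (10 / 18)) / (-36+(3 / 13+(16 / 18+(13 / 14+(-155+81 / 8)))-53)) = -935480 / 1518929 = -0.62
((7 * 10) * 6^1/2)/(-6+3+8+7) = 35/2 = 17.50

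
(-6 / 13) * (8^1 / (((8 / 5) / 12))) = -360 / 13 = -27.69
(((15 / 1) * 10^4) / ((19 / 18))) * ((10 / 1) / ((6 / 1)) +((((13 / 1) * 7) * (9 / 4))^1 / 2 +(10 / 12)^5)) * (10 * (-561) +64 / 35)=-99633914848750 / 1197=-83236353257.10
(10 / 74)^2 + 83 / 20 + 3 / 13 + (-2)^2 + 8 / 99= 298813069 / 35238060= 8.48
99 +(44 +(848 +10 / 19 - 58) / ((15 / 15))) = 17737 / 19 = 933.53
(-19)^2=361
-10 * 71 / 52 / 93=-355 / 2418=-0.15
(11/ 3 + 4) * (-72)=-552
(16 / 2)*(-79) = -632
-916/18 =-458/9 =-50.89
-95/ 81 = -1.17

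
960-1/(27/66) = 8618/9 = 957.56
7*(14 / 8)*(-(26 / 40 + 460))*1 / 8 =-451437 / 640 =-705.37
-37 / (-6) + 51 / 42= 155 / 21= 7.38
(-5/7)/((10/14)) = -1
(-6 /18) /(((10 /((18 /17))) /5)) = -3 /17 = -0.18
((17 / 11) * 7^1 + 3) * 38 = 5776 / 11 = 525.09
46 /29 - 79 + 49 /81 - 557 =-1488817 /2349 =-633.81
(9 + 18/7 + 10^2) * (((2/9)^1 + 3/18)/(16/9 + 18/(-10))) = -3905/2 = -1952.50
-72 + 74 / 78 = -2771 / 39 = -71.05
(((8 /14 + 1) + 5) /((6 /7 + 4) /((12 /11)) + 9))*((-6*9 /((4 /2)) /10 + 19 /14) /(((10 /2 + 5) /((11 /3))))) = -23782 /98875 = -0.24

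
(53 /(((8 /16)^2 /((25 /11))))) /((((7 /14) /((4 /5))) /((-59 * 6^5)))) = -3890488320 /11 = -353680756.36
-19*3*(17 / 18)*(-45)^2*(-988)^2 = -106411897800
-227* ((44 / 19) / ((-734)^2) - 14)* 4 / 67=32531154804 / 171459097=189.73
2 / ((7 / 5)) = 10 / 7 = 1.43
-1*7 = -7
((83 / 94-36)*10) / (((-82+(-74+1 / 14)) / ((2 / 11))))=462140 / 1128611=0.41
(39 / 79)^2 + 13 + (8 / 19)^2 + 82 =214983600 / 2253001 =95.42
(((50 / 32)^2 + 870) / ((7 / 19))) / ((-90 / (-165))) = 46679105 / 10752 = 4341.43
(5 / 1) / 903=5 / 903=0.01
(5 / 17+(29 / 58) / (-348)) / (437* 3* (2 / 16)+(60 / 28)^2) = 169687 / 97671681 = 0.00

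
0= 0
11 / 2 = 5.50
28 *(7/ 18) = 98/ 9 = 10.89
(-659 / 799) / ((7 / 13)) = -8567 / 5593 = -1.53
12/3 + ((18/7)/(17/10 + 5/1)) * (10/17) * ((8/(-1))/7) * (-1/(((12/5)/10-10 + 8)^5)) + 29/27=19643284683437/3882996299952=5.06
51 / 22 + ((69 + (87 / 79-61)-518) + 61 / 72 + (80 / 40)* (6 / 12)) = -504.73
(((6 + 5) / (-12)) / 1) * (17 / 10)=-187 / 120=-1.56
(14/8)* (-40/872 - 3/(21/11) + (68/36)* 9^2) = 115505/436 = 264.92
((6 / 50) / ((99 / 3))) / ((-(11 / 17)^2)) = -0.01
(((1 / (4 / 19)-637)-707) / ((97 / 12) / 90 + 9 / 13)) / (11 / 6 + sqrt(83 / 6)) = 95461740 / 318449-8678340 * sqrt(498) / 318449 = -308.38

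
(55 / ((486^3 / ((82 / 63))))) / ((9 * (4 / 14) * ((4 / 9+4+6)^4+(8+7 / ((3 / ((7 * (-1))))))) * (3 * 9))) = 2255 / 2985346387329192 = 0.00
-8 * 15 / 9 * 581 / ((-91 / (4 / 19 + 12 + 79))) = 5753560 / 741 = 7764.59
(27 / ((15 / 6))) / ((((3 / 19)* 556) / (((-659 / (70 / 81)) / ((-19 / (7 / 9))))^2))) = 316590849 / 2641000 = 119.88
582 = 582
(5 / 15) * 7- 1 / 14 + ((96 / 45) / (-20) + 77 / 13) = 110269 / 13650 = 8.08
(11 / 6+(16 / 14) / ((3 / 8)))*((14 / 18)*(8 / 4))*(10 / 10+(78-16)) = 1435 / 3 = 478.33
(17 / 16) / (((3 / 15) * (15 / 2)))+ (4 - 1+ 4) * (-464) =-77935 / 24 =-3247.29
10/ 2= 5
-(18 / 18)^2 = -1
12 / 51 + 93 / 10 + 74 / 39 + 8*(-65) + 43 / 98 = -82537852 / 162435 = -508.13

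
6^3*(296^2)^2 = 1658137706496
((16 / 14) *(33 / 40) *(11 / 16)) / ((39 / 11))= 1331 / 7280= 0.18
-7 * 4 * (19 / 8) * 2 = -133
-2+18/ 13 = -8/ 13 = -0.62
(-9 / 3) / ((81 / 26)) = -26 / 27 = -0.96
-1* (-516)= 516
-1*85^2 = -7225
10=10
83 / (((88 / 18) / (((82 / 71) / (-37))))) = -0.53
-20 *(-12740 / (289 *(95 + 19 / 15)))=9.16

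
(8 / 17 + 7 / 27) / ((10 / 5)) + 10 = 9515 / 918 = 10.36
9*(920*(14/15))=7728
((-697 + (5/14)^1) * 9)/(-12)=29259/56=522.48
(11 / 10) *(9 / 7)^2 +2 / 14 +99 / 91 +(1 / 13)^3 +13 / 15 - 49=-145602001 / 3229590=-45.08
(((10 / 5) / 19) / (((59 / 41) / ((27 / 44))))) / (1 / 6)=3321 / 12331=0.27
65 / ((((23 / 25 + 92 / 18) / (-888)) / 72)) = -935064000 / 1357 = -689067.06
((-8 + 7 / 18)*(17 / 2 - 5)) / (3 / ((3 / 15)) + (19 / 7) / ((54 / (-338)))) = 20139 / 1504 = 13.39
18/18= 1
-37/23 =-1.61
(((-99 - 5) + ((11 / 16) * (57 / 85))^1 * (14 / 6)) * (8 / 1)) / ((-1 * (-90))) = -15553 / 1700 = -9.15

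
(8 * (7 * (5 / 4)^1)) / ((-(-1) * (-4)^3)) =-35 / 32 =-1.09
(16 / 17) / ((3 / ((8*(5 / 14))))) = 320 / 357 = 0.90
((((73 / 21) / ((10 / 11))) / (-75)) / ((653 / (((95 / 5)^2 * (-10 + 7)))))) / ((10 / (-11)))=-3188713 / 34282500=-0.09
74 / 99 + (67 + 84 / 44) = 69.66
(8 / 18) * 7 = 28 / 9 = 3.11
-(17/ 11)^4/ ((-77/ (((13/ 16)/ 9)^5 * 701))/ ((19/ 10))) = 413032347775307/ 698029739794759680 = 0.00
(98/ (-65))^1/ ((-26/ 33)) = 1617/ 845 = 1.91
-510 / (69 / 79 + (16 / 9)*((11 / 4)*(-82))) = 1.27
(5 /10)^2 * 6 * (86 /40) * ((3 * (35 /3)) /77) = 129 /88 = 1.47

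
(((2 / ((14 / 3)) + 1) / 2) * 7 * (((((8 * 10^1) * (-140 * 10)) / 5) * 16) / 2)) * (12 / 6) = -1792000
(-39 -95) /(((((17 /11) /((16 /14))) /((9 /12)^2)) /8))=-53064 /119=-445.92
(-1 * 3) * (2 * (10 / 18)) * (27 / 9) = -10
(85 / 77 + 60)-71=-762 / 77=-9.90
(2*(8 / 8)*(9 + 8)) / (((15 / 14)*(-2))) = -238 / 15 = -15.87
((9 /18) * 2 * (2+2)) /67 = 4 /67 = 0.06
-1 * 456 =-456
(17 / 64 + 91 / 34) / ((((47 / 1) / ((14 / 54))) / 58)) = 216601 / 230112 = 0.94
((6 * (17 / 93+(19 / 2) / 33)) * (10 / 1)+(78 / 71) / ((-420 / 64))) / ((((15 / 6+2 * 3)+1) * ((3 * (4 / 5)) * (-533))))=-11894347 / 5148880737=-0.00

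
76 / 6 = 38 / 3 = 12.67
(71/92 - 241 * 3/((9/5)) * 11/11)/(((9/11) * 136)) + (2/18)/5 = -6048049/1689120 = -3.58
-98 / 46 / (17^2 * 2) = -49 / 13294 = -0.00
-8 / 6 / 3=-4 / 9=-0.44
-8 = -8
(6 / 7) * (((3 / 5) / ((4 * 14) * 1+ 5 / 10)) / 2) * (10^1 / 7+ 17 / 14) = 333 / 27685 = 0.01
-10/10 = -1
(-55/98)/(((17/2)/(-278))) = 15290/833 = 18.36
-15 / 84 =-5 / 28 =-0.18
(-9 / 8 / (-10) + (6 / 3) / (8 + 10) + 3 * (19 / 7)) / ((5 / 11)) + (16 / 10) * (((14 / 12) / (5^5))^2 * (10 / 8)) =20131814541 / 1093750000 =18.41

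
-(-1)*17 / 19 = 17 / 19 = 0.89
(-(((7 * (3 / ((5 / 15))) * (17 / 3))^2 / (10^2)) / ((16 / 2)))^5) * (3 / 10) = -100879614936805546599336747 / 3276800000000000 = -30786015300.54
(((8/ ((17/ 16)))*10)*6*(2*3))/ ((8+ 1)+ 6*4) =15360/ 187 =82.14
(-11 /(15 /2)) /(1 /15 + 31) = -11 /233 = -0.05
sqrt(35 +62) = sqrt(97) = 9.85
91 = 91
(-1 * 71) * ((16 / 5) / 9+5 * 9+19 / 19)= -148106 / 45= -3291.24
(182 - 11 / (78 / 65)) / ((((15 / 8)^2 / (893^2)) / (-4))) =-105850190464 / 675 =-156815096.98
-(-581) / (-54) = -581 / 54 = -10.76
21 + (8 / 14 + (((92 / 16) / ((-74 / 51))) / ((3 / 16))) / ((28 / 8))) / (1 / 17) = -18633 / 259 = -71.94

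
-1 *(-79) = 79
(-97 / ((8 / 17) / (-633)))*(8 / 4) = 1043817 / 4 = 260954.25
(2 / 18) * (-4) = -4 / 9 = -0.44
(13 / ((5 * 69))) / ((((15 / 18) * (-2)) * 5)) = -13 / 2875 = -0.00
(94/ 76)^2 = 2209/ 1444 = 1.53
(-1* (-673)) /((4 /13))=8749 /4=2187.25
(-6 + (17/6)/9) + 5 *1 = -37/54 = -0.69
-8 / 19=-0.42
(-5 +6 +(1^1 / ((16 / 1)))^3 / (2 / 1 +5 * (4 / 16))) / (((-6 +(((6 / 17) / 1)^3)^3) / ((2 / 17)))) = -0.02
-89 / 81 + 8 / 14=-299 / 567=-0.53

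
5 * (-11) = -55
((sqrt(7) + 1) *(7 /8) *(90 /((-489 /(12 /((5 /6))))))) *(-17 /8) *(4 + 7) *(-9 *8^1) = -14229.03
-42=-42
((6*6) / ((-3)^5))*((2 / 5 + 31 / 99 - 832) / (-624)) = -411487 / 2084940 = -0.20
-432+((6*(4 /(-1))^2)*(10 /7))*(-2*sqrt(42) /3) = -640*sqrt(42) /7 - 432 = -1024.52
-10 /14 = -0.71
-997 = -997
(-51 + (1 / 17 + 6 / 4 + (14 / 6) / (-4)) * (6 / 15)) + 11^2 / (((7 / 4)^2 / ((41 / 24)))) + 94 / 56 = 18.57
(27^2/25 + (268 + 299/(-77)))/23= 24546/1925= 12.75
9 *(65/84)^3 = 274625/65856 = 4.17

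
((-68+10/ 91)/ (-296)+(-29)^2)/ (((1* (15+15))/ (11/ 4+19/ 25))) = 101967093/ 1036000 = 98.42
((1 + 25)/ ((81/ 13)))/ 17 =338/ 1377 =0.25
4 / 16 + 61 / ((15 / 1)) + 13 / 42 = 1943 / 420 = 4.63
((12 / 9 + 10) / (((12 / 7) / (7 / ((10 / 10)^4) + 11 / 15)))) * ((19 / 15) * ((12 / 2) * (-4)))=-1049104 / 675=-1554.23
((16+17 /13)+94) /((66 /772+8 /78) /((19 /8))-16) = -837813 /119836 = -6.99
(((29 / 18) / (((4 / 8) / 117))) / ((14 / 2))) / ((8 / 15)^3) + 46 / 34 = 21712807 / 60928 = 356.37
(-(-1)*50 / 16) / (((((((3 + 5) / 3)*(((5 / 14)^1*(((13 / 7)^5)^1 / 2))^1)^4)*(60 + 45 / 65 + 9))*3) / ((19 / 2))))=3640043396230761873619 / 16556247288501927203417025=0.00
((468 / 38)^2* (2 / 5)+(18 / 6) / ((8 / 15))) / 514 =957321 / 7422160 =0.13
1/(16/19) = 19/16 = 1.19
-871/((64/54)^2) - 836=-1491023/1024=-1456.08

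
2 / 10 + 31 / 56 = 211 / 280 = 0.75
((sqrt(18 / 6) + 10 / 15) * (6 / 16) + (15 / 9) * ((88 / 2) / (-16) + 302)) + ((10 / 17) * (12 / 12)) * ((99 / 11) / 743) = 3 * sqrt(3) / 8 + 6302959 / 12631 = 499.66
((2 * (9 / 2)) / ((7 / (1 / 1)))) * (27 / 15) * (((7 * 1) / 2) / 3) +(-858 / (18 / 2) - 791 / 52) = -84119 / 780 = -107.84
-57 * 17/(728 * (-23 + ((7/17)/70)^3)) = 198362375/3427636303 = 0.06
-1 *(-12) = 12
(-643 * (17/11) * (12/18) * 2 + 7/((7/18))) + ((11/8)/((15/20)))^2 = -516229/396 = -1303.61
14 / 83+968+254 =101440 / 83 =1222.17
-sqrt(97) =-9.85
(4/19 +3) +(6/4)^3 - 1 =849/152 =5.59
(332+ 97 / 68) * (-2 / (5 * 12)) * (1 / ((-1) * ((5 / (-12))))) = -22673 / 850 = -26.67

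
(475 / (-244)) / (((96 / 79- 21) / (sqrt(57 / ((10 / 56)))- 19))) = -712975 / 381372 + 7505 * sqrt(1995) / 190686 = -0.11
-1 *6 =-6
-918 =-918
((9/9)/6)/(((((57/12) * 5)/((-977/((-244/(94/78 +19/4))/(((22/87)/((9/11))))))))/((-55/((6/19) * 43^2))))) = -0.00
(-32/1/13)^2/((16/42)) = 2688/169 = 15.91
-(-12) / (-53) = -0.23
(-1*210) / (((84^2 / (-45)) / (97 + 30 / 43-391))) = -236475 / 602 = -392.82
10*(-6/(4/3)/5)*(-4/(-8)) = -9/2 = -4.50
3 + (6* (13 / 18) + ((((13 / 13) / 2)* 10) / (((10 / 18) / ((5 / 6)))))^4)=152227 / 48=3171.40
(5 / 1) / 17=5 / 17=0.29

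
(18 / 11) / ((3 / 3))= 18 / 11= 1.64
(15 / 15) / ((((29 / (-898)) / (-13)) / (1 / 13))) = 898 / 29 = 30.97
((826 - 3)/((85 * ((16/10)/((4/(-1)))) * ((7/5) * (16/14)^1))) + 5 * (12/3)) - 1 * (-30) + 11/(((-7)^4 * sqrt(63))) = 11 * sqrt(7)/50421 + 9485/272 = 34.87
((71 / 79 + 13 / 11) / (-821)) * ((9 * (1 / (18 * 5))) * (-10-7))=15368 / 3567245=0.00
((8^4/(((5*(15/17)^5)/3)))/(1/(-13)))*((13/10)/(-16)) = 30714346624/6328125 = 4853.63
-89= -89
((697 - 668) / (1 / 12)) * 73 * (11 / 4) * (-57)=-3982077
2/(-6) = -1/3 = -0.33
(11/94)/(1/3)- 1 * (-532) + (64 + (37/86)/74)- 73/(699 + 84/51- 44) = 53806221443/90241692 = 596.25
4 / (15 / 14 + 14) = 56 / 211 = 0.27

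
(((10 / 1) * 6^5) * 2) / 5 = 31104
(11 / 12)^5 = 161051 / 248832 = 0.65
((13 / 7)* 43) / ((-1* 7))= -559 / 49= -11.41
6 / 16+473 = 3787 / 8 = 473.38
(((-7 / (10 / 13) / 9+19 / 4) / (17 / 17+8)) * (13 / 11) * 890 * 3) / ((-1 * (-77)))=778661 / 45738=17.02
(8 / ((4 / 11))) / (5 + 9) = 11 / 7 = 1.57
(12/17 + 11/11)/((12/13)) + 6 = 1601/204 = 7.85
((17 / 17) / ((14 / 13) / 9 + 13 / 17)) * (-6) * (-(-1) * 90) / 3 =-358020 / 1759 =-203.54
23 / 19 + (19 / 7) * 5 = 1966 / 133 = 14.78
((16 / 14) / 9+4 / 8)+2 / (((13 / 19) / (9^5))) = 282727639 / 1638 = 172605.40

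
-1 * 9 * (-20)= 180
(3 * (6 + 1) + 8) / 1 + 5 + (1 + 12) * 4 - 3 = 83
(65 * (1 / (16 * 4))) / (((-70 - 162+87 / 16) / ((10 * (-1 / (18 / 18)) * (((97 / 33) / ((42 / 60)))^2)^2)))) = 1150880653000 / 82574493309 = 13.94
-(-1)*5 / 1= 5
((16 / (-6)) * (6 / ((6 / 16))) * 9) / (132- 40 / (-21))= -2016 / 703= -2.87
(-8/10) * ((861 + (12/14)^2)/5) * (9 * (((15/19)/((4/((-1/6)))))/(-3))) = -25335/1862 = -13.61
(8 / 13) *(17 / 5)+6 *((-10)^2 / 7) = 39952 / 455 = 87.81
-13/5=-2.60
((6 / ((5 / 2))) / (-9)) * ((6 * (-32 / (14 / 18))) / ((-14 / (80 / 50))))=-9216 / 1225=-7.52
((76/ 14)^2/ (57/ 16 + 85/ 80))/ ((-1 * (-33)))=11552/ 59829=0.19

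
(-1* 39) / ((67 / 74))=-2886 / 67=-43.07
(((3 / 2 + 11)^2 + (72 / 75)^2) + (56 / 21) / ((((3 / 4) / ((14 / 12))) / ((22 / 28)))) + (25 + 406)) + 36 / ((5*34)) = 678909911 / 1147500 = 591.64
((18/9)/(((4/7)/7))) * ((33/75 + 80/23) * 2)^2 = 497448882/330625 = 1504.57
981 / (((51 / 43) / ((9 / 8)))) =126549 / 136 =930.51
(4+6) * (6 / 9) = 20 / 3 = 6.67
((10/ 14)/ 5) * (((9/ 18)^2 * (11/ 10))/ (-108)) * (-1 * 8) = 0.00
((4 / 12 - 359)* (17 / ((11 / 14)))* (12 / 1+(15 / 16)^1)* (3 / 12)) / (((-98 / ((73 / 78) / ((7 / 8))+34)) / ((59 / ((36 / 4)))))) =29706020507 / 504504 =58881.64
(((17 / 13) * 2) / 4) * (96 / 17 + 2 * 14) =22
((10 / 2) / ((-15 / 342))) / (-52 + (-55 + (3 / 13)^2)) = 1.07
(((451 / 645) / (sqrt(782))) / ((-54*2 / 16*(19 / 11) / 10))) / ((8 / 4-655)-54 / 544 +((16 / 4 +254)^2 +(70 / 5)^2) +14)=-317504*sqrt(782) / 27374271896835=-0.00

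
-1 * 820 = -820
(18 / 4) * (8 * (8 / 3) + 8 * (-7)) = -156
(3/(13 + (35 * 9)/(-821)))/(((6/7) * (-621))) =-5747/12864636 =-0.00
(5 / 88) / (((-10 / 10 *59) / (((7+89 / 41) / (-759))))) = 235 / 20196231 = 0.00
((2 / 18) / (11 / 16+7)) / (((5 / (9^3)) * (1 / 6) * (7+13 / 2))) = 192 / 205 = 0.94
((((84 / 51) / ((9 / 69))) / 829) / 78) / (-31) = -322 / 51115311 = -0.00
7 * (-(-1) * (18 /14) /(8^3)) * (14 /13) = 0.02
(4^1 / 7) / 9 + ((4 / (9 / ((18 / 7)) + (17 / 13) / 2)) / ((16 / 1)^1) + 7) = 10771 / 1512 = 7.12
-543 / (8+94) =-181 / 34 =-5.32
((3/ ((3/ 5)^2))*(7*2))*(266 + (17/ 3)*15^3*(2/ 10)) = 1431850/ 3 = 477283.33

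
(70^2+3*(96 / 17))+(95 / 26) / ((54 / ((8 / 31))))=909524258 / 184977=4916.96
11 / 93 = 0.12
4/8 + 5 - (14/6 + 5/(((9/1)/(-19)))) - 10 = 67/18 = 3.72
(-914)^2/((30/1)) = 27846.53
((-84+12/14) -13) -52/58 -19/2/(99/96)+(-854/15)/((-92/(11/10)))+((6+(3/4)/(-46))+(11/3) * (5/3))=-8641500869/92446200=-93.48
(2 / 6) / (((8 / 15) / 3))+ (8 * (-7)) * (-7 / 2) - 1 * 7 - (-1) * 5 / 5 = 1535 / 8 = 191.88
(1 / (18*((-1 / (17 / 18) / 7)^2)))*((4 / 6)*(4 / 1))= 14161 / 2187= 6.48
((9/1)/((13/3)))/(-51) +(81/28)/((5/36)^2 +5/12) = 5764329/874055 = 6.59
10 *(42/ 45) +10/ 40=115/ 12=9.58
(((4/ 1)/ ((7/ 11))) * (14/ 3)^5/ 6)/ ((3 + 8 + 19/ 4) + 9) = 614656/ 6561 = 93.68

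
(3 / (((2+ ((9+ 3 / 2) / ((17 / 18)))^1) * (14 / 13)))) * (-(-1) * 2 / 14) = 663 / 21854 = 0.03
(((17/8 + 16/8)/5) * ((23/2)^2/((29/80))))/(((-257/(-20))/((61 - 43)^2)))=56560680/7453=7588.98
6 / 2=3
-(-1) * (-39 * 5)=-195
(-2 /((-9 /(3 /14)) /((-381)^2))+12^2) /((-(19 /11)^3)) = -65744745 /48013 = -1369.31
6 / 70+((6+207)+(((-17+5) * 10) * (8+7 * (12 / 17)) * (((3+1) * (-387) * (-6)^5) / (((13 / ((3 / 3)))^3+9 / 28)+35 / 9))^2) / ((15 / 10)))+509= -226723319456616674751919 / 7323203761195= -30959580922.49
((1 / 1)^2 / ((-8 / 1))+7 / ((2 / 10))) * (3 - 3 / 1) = 0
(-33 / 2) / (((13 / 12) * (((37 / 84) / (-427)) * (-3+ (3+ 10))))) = 3550932 / 2405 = 1476.48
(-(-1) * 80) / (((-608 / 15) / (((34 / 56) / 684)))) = -425 / 242592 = -0.00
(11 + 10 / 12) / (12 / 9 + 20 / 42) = 497 / 76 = 6.54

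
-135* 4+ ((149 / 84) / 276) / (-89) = -1114223189 / 2063376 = -540.00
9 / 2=4.50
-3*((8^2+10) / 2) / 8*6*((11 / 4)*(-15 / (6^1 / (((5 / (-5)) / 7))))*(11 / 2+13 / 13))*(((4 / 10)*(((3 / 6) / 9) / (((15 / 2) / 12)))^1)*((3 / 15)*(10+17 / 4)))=-301587 / 5600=-53.85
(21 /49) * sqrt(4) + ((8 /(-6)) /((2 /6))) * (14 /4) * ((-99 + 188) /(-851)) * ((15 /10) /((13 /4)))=118710 /77441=1.53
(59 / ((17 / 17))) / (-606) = -59 / 606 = -0.10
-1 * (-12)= 12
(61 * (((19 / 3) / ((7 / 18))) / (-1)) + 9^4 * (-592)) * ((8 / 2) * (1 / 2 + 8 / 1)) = -924655092 / 7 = -132093584.57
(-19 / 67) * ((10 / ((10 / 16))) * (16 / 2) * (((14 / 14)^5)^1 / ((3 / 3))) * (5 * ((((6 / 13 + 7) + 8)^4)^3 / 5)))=-157848862625514630574787258496 / 23298085122481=-6775186106312302.54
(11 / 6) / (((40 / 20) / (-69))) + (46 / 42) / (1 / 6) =-56.68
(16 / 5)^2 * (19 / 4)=1216 / 25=48.64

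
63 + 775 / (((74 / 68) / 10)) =265831 / 37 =7184.62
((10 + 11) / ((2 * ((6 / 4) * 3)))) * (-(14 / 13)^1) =-98 / 39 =-2.51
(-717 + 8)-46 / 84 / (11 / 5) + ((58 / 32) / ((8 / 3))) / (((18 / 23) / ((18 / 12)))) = -83730211 / 118272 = -707.95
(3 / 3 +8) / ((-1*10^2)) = -9 / 100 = -0.09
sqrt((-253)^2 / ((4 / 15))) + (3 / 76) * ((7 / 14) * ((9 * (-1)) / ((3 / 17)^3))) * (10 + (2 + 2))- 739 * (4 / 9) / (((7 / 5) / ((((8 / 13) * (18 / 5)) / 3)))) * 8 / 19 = -10902215 / 20748 + 253 * sqrt(15) / 2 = -35.53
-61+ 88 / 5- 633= -3382 / 5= -676.40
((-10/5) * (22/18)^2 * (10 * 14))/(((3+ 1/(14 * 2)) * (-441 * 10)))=0.03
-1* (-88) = 88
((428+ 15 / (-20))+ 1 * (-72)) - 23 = 332.25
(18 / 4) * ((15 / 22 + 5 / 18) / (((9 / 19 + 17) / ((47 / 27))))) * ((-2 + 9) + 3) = 424175 / 98604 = 4.30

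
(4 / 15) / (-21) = -4 / 315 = -0.01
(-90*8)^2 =518400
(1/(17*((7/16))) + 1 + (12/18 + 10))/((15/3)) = 4213/1785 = 2.36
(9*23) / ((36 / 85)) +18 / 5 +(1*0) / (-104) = 492.35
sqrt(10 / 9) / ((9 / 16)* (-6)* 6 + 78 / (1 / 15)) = 4* sqrt(10) / 13797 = 0.00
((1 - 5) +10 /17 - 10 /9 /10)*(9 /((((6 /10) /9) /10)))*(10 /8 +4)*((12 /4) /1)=-74905.15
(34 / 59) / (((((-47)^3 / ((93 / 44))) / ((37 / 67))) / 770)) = -2047395 / 410412319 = -0.00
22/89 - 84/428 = 485/9523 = 0.05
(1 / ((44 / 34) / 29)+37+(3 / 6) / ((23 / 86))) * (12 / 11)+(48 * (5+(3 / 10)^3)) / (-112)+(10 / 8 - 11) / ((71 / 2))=89103094467 / 1383151000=64.42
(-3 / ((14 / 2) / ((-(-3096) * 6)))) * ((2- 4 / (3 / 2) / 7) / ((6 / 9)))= -947376 / 49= -19334.20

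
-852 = -852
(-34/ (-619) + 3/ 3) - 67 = -40820/ 619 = -65.95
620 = 620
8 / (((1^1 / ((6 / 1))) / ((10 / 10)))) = 48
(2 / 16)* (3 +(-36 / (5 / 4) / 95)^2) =697611 / 1805000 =0.39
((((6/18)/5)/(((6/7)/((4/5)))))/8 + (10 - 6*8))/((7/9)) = -48.85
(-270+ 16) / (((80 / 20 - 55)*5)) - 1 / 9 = 677 / 765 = 0.88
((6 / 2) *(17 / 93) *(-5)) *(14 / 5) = -238 / 31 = -7.68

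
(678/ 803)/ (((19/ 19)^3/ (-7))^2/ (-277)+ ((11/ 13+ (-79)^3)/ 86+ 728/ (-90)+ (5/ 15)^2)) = -115744368285/ 786994554032522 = -0.00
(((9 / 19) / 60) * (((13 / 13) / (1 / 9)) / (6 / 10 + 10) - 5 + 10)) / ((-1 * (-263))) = 93 / 529682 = 0.00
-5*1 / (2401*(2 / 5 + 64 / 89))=-2225 / 1195698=-0.00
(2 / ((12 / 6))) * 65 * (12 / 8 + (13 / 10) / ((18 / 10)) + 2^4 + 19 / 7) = 1360.87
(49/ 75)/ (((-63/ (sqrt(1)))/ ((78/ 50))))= -91/ 5625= -0.02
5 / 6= 0.83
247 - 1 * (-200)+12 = 459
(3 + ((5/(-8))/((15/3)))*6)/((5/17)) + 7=293/20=14.65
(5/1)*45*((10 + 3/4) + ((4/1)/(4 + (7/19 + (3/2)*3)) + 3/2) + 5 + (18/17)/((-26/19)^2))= 15917057775/3872804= 4109.96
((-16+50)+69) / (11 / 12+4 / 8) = 1236 / 17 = 72.71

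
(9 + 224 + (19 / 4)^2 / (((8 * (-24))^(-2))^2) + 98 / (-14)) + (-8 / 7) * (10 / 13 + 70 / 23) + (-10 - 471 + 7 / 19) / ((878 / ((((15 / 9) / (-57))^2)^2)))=152560700299884072678665452 / 4975658168914251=30661411037.64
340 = 340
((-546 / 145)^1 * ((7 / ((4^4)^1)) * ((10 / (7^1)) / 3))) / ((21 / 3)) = -13 / 1856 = -0.01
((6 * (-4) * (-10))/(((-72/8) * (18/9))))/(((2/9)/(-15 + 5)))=600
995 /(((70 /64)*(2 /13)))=41392 /7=5913.14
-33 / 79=-0.42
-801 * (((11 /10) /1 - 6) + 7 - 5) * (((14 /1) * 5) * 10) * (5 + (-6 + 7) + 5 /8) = 43089795 /4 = 10772448.75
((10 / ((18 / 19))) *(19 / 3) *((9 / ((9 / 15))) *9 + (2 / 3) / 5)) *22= 16098434 / 81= 198746.10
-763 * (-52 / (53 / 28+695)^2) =2392768 / 29289013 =0.08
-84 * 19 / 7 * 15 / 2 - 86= -1796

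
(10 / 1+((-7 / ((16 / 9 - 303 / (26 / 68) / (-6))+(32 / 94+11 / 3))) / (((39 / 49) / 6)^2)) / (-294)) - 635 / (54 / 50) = -76894875314 / 133046901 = -577.95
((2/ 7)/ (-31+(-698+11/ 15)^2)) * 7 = 225/ 54691853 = 0.00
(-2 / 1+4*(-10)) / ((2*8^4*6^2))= -7 / 49152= -0.00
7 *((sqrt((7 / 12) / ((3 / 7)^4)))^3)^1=5764801 *sqrt(21) / 52488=503.31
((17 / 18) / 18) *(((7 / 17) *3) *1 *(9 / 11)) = 7 / 132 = 0.05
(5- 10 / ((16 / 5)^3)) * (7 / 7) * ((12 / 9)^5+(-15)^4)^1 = 39430791295 / 165888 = 237695.26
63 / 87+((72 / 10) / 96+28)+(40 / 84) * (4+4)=794347 / 24360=32.61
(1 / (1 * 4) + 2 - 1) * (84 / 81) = 35 / 27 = 1.30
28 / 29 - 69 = -1973 / 29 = -68.03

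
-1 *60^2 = -3600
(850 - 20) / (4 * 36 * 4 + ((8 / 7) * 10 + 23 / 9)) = 52290 / 37169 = 1.41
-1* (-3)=3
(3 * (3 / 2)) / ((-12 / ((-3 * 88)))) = 99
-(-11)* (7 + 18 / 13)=1199 / 13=92.23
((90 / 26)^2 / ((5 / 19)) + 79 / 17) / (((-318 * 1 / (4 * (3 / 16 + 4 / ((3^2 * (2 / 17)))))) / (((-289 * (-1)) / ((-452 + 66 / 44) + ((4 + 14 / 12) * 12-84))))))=699709681 / 457075710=1.53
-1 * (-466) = 466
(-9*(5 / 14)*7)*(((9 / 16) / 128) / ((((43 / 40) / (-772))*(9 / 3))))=130275 / 5504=23.67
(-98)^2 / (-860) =-2401 / 215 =-11.17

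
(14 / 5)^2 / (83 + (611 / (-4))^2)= 3136 / 9366225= 0.00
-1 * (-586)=586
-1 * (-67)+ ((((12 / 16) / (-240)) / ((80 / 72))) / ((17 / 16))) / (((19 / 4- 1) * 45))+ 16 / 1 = 5291249 / 63750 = 83.00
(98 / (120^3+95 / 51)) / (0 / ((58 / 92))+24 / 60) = 0.00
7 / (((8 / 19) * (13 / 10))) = 665 / 52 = 12.79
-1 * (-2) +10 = 12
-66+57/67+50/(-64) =-141355/2144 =-65.93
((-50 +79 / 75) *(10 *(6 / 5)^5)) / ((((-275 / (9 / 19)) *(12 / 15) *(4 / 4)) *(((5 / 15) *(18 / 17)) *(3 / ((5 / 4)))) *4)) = 5054967 / 6531250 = 0.77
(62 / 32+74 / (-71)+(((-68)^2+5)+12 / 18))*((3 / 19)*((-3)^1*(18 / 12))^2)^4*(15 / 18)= 30569326514934975 / 75798863872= 403295.31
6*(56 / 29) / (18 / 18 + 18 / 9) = 112 / 29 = 3.86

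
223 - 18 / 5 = 1097 / 5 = 219.40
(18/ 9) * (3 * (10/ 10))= 6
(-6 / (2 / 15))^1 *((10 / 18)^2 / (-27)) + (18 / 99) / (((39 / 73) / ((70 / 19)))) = 1.77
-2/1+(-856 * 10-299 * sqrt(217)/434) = -8562-299 * sqrt(217)/434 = -8572.15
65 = 65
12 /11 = 1.09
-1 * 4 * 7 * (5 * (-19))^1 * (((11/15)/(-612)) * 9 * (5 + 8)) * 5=-95095/51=-1864.61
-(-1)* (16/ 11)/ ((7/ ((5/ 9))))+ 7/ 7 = 773/ 693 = 1.12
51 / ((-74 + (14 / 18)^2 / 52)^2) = 904788144 / 97118866321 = 0.01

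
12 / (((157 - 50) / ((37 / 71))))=444 / 7597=0.06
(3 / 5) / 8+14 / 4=143 / 40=3.58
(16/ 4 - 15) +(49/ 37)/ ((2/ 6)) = -260/ 37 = -7.03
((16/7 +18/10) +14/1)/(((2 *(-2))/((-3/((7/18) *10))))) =17091/4900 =3.49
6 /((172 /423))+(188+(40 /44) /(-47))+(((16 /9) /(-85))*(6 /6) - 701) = -16948363037 /34013430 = -498.28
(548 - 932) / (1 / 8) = -3072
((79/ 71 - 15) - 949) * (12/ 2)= -410190/ 71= -5777.32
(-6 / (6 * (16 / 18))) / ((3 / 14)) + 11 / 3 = -19 / 12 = -1.58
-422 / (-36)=211 / 18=11.72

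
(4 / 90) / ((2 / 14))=14 / 45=0.31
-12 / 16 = -3 / 4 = -0.75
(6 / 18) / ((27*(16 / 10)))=5 / 648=0.01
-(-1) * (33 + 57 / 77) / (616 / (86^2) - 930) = -2401851 / 66197516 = -0.04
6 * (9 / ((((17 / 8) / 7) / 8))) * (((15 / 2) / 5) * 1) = 36288 / 17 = 2134.59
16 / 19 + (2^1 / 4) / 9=307 / 342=0.90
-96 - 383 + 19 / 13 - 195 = -8743 / 13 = -672.54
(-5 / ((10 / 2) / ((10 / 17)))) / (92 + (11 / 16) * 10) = -80 / 13447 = -0.01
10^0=1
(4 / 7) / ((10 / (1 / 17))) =2 / 595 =0.00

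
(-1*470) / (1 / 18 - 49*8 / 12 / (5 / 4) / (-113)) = -4779900 / 2917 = -1638.64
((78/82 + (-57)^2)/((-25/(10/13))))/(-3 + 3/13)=22208/615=36.11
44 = 44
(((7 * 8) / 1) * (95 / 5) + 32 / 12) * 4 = 4266.67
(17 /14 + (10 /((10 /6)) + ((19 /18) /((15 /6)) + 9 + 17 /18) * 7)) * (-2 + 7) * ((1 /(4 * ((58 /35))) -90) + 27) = -17449291 /696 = -25070.82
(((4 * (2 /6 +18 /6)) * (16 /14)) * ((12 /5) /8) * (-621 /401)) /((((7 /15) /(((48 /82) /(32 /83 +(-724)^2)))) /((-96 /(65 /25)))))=3562652160 /5695517870861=0.00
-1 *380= -380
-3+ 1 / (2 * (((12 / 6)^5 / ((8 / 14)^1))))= -335 / 112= -2.99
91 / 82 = 1.11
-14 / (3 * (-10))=7 / 15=0.47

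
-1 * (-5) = 5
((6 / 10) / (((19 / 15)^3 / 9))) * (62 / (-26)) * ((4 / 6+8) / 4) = -188325 / 13718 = -13.73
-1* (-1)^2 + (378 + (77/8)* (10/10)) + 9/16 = 387.19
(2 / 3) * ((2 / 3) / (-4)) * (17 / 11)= -17 / 99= -0.17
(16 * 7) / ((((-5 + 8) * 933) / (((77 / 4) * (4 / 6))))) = 4312 / 8397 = 0.51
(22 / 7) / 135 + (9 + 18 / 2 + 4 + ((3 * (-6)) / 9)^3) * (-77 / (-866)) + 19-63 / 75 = 39748403 / 2045925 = 19.43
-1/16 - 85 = -1361/16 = -85.06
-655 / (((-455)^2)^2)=-131 / 8571870125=-0.00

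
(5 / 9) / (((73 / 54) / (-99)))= -2970 / 73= -40.68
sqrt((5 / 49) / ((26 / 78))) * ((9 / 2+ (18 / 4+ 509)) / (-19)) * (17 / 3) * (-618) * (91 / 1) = 23582468 * sqrt(15) / 19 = 4807079.25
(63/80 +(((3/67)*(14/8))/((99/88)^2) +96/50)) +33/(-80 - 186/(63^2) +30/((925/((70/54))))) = 1669799640113/708461564400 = 2.36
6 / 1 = 6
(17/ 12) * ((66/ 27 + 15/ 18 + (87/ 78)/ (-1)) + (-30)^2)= 1794401/ 1404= 1278.06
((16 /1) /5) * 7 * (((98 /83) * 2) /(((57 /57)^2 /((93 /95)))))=2041536 /39425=51.78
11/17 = 0.65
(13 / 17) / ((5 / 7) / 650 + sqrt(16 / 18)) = 0.81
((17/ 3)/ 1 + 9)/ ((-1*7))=-44/ 21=-2.10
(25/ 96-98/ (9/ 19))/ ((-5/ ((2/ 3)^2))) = 59509/ 3240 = 18.37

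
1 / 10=0.10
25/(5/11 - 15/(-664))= 36520/697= 52.40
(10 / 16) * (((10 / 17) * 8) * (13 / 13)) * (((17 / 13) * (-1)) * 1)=-3.85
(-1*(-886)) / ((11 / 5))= 4430 / 11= 402.73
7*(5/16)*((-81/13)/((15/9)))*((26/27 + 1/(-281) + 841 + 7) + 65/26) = -813962835/116896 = -6963.14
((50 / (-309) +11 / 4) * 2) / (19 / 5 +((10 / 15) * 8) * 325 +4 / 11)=175945 / 59057522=0.00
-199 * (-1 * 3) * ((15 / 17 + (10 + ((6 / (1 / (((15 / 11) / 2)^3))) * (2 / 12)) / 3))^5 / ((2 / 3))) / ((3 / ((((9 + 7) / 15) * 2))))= 1238974723585901985268817131999375 / 12146882670759931866945536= 101999398.30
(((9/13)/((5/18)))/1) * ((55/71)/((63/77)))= 2178/923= 2.36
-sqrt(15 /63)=-sqrt(105) /21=-0.49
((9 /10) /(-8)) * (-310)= 279 /8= 34.88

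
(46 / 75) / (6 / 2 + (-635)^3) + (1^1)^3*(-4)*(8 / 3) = -102419148823 / 9601795200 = -10.67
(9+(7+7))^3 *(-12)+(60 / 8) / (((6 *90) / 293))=-10511995 / 72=-145999.93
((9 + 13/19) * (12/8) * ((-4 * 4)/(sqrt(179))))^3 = -86116663296 * sqrt(179)/219769219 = -5242.60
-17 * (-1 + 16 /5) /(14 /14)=-187 /5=-37.40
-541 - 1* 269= -810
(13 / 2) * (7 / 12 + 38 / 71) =12389 / 1704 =7.27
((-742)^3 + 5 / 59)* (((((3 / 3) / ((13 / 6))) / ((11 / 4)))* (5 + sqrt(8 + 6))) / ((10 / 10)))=-262937354040 / 767 - 52587470808* sqrt(14) / 767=-599350264.20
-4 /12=-1 /3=-0.33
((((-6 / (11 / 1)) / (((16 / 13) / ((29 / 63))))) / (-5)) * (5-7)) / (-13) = 29 / 4620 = 0.01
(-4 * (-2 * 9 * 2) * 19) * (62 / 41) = 169632 / 41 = 4137.37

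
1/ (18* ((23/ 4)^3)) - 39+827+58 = 846.00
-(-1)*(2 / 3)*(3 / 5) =2 / 5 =0.40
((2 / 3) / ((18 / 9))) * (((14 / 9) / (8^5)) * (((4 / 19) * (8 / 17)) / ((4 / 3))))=7 / 5953536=0.00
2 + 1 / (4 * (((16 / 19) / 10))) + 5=319 / 32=9.97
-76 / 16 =-19 / 4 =-4.75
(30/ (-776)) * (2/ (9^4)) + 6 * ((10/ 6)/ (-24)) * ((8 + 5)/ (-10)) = 919249/ 1697112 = 0.54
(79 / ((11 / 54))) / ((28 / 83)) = 177039 / 154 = 1149.60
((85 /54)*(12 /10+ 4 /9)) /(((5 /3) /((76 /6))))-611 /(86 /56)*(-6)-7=125379391 /52245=2399.84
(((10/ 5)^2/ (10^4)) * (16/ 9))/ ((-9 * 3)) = -4/ 151875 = -0.00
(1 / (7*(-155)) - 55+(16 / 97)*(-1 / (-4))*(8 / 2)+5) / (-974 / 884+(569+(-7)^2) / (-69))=53320537842 / 10761616985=4.95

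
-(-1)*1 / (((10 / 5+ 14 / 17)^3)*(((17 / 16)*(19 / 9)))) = 0.02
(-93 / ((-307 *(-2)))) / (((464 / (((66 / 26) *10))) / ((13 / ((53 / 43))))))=-659835 / 7549744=-0.09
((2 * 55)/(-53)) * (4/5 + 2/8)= -231/106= -2.18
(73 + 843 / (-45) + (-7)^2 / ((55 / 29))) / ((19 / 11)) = 13217 / 285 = 46.38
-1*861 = -861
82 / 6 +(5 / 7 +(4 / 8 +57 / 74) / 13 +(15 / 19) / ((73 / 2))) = 203150393 / 14010087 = 14.50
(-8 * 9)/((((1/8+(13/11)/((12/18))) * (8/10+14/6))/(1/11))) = -8640/7849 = -1.10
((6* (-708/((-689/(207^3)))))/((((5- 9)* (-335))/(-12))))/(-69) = 7097.47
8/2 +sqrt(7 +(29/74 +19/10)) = 3*sqrt(35335)/185 +4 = 7.05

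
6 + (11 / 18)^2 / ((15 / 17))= 31217 / 4860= 6.42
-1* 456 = -456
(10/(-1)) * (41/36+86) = -15685/18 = -871.39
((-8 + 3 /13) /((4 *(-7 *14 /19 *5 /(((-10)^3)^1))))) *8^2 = -3070400 /637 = -4820.09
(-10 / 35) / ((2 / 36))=-5.14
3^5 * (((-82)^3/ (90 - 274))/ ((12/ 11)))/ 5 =61408611/ 460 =133496.98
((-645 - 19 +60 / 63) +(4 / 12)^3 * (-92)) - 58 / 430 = -27086881 / 40635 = -666.59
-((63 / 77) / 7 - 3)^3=10941048 / 456533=23.97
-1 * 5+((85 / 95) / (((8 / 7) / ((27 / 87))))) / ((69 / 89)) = -475147 / 101384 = -4.69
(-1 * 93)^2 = 8649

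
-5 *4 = -20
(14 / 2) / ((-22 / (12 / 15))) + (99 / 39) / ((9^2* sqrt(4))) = -0.24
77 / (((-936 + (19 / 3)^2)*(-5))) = 0.02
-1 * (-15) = 15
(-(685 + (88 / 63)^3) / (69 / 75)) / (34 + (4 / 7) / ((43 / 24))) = -36972188405 / 1697390478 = -21.78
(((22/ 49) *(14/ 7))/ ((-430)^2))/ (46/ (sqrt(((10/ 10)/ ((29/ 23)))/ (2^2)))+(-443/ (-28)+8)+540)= 694628/ 77937090232575 - 704 *sqrt(667)/ 11133870033225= 0.00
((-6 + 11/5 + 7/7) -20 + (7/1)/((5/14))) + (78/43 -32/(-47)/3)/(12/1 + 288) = -2904053/909450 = -3.19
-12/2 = -6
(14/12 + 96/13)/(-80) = -0.11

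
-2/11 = -0.18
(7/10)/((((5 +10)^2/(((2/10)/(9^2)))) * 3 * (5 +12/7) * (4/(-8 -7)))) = -49/34263000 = -0.00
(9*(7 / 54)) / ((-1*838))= -7 / 5028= -0.00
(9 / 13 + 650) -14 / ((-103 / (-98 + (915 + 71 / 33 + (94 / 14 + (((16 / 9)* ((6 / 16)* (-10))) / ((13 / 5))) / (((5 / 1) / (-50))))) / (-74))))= 1039200092 / 1634919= 635.63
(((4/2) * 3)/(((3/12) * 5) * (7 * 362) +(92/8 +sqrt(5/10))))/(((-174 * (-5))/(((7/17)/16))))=1309/23446013960- 7 * sqrt(2)/797164474640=0.00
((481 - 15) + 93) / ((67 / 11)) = 6149 / 67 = 91.78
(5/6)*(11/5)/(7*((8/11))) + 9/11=4355/3696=1.18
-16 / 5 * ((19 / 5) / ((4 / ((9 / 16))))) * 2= -171 / 50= -3.42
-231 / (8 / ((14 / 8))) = -1617 / 32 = -50.53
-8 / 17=-0.47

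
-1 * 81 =-81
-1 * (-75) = 75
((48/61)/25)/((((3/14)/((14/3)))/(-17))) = -11.65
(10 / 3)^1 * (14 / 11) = 140 / 33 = 4.24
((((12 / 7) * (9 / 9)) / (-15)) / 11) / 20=-1 / 1925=-0.00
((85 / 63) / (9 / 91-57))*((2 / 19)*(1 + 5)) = -0.01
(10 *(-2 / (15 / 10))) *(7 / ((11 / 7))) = -1960 / 33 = -59.39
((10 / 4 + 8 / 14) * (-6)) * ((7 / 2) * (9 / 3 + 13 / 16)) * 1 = -7869 / 32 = -245.91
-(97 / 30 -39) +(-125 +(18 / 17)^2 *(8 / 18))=-769333 / 8670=-88.74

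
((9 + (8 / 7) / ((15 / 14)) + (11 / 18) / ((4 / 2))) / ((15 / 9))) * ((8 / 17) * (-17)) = -3734 / 75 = -49.79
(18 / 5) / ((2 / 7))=63 / 5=12.60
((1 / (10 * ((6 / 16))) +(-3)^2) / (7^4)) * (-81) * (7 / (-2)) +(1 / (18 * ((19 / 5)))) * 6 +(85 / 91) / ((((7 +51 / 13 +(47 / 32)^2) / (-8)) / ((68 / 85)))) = 705047537 / 972662250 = 0.72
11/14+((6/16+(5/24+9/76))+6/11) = 17845/8778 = 2.03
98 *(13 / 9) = 1274 / 9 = 141.56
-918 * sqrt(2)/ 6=-153 * sqrt(2)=-216.37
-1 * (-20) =20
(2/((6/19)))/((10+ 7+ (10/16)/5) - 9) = 152/195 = 0.78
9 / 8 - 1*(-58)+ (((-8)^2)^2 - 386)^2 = 110113273 / 8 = 13764159.12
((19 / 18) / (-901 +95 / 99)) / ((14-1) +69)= -209 / 14613056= -0.00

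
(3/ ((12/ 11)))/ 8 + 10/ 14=237/ 224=1.06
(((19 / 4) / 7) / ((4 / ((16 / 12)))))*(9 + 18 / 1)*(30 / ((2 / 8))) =5130 / 7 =732.86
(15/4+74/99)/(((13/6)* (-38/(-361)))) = 2603/132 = 19.72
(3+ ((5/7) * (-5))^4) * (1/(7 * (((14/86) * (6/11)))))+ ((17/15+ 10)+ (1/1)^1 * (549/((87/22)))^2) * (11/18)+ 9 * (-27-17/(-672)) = 5047388680572523/427432934880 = 11808.61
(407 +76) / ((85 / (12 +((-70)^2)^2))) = 11596835796 / 85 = 136433362.31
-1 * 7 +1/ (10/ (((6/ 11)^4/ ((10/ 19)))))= -2556019/ 366025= -6.98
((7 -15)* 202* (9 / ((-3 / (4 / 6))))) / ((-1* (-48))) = 202 / 3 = 67.33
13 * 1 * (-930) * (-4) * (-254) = -12283440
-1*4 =-4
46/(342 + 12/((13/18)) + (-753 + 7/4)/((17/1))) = 40664/277951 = 0.15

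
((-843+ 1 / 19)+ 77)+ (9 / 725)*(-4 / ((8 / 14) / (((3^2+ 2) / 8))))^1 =-84420567 / 110200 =-766.07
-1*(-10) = 10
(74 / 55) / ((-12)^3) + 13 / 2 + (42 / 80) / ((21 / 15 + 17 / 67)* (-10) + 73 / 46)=943577945 / 145971936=6.46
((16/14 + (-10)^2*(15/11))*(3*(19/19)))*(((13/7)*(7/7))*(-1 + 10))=3716388/539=6894.97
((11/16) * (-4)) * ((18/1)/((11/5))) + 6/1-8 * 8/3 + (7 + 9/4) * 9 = 545/12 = 45.42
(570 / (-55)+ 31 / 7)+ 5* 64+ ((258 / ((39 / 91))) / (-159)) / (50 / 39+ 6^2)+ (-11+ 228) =1575308351 / 2966887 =530.96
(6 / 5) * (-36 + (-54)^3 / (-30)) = 156384 / 25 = 6255.36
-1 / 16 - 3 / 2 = -25 / 16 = -1.56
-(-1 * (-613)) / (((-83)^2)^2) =-613 / 47458321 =-0.00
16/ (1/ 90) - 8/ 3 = 4312/ 3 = 1437.33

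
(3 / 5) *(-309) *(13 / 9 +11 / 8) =-20909 / 40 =-522.72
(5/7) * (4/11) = 0.26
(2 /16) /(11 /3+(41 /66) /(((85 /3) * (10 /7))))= 14025 /413122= 0.03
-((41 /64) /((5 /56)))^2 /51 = -82369 /81600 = -1.01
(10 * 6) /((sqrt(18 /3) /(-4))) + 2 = 2-40 * sqrt(6) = -95.98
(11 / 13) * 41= 451 / 13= 34.69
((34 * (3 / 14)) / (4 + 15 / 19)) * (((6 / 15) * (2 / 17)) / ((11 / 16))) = 3648 / 35035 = 0.10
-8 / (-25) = 8 / 25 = 0.32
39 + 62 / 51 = 2051 / 51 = 40.22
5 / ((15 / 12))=4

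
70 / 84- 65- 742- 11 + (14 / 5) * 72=-18467 / 30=-615.57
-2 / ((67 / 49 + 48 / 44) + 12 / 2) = -1078 / 4559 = -0.24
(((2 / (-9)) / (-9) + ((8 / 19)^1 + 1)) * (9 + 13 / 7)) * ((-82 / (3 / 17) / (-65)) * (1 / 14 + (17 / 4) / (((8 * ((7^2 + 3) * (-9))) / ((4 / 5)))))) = 573246953 / 72442188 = 7.91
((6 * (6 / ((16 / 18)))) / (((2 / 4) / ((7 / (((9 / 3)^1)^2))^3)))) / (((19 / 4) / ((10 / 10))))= 1372 / 171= 8.02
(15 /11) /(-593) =-15 /6523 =-0.00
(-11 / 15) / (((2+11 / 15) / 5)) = -55 / 41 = -1.34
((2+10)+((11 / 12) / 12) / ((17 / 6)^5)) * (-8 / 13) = -136311024 / 18458141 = -7.38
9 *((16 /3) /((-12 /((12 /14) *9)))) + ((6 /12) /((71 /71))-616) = -9049 /14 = -646.36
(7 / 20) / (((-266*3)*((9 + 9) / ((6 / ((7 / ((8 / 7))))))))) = -1 / 41895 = -0.00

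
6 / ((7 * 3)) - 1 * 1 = -5 / 7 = -0.71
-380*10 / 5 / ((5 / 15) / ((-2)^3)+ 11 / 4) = -280.62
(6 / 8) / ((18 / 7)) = 7 / 24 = 0.29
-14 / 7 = -2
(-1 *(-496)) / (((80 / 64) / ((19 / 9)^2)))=716224 / 405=1768.45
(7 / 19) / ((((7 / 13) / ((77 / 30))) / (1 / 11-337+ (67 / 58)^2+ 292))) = -76.52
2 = 2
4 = 4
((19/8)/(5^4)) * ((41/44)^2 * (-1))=-31939/9680000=-0.00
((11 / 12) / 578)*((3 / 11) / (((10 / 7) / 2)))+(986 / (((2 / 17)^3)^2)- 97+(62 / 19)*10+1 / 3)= 980128630473301 / 2635680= 371869358.37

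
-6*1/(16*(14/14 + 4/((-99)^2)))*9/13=-264627/1019720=-0.26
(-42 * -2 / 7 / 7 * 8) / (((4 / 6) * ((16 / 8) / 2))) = 144 / 7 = 20.57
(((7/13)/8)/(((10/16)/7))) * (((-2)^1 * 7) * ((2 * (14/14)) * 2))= -2744/65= -42.22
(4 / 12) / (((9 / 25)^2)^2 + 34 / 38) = 7421875 / 20295852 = 0.37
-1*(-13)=13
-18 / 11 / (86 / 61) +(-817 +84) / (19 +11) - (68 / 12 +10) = -195163 / 4730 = -41.26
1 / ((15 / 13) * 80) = 13 / 1200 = 0.01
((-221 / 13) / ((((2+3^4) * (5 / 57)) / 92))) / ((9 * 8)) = -7429 / 2490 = -2.98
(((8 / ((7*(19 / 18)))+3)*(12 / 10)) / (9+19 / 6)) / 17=19548 / 825265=0.02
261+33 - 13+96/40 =1417/5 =283.40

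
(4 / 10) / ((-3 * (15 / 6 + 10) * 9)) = -4 / 3375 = -0.00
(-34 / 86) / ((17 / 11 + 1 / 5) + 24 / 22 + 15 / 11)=-85 / 903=-0.09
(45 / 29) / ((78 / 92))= 690 / 377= 1.83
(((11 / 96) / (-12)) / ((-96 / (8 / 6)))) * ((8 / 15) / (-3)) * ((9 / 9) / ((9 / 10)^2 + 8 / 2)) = -55 / 11220768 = -0.00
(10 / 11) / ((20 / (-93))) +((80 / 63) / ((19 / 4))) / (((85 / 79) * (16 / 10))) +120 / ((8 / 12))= 78759103 / 447678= 175.93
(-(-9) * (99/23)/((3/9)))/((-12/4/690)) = -26730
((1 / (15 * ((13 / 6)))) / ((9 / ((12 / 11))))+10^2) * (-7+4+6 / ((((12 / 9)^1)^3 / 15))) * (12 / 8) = 60008613 / 11440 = 5245.51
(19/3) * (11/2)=209/6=34.83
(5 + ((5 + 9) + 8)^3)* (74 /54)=131387 /9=14598.56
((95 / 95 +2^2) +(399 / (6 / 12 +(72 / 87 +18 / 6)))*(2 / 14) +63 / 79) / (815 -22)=376132 / 15724397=0.02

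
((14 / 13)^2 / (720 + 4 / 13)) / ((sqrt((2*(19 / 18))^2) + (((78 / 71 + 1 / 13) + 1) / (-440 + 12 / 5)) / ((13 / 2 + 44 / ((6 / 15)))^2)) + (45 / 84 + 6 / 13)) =0.00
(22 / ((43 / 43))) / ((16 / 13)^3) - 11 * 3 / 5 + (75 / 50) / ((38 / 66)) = 1518649 / 194560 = 7.81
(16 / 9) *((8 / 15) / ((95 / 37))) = 4736 / 12825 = 0.37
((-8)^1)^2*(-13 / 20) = -208 / 5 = -41.60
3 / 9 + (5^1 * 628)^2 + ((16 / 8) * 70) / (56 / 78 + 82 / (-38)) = 31560269447 / 3201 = 9859503.11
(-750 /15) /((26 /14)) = -350 /13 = -26.92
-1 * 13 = -13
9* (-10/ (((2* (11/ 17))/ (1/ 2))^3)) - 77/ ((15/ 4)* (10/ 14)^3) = -4914123623/ 79860000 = -61.53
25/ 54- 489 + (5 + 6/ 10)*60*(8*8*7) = 8102131/ 54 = 150039.46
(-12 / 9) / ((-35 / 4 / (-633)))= -3376 / 35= -96.46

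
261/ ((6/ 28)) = 1218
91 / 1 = 91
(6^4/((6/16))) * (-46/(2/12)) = -953856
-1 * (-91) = 91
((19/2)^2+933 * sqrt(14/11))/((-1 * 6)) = -311 * sqrt(154)/22 - 361/24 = -190.47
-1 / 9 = -0.11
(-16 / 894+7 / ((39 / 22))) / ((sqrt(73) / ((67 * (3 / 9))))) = 170046 * sqrt(73) / 141401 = 10.27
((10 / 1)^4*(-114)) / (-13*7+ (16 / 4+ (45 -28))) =114000 / 7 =16285.71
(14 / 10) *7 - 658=-3241 / 5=-648.20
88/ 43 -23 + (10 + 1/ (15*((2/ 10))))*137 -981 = 413.71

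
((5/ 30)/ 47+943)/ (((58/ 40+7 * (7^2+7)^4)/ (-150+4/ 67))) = -0.00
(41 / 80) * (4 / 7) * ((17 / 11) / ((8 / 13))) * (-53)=-480233 / 12320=-38.98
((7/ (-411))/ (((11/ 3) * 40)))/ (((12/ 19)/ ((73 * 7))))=-67963/ 723360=-0.09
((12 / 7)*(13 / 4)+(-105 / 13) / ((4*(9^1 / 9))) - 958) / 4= -347419 / 1456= -238.61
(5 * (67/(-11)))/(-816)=0.04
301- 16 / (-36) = 2713 / 9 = 301.44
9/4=2.25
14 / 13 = 1.08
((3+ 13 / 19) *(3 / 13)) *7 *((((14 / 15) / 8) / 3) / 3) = 343 / 4446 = 0.08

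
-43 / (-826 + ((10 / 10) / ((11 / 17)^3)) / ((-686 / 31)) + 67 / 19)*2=1491949844 / 14271376139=0.10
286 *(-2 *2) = -1144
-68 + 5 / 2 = -131 / 2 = -65.50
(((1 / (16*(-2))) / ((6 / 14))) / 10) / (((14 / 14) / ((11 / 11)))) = -7 / 960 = -0.01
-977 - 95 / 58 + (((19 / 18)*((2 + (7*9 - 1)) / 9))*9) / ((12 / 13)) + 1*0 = -1417939 / 1566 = -905.45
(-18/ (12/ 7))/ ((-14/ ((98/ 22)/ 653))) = 147/ 28732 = 0.01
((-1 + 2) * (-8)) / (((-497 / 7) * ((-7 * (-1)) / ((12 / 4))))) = 24 / 497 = 0.05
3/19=0.16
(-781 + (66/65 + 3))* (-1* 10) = 101008/13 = 7769.85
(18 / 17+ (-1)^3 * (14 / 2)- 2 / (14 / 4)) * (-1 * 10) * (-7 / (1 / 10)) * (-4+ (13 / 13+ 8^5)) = -2539287500 / 17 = -149369852.94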